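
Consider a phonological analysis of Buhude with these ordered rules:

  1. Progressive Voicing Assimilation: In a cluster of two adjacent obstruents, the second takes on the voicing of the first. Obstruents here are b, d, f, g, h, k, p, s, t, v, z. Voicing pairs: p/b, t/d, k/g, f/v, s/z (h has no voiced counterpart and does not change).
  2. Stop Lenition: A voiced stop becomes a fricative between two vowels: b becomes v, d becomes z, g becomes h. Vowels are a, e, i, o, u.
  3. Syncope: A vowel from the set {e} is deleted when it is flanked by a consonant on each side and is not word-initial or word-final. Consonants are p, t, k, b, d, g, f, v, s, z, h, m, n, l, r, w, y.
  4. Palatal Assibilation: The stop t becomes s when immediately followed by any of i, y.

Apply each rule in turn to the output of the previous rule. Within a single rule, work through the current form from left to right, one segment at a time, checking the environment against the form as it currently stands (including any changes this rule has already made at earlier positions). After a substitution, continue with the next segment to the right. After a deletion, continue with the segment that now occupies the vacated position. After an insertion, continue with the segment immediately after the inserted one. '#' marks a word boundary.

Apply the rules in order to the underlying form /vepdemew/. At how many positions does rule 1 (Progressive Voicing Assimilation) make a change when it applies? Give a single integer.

1 Progressive Voicing Assimilation: [vepdemew] → [veptemew]
2 Stop Lenition: no change — [veptemew]
3 Syncope: [veptemew] → [vptmw]
4 Palatal Assibilation: no change — [vptmw]
Rule 1 changed 1 position(s).

1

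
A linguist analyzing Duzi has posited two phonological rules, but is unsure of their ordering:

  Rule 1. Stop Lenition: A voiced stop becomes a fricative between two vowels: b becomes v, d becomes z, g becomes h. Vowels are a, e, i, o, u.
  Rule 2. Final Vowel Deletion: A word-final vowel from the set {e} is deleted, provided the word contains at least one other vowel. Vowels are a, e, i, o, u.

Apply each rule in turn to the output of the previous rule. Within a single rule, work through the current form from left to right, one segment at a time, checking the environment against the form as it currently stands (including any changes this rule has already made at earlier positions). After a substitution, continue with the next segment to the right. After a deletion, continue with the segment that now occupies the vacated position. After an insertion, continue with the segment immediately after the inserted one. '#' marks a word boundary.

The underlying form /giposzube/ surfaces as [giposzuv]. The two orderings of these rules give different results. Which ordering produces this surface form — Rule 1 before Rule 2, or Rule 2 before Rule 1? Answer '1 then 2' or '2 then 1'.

1 then 2

Order 1 then 2:
  1 Stop Lenition: [giposzube] → [giposzuve]
  2 Final Vowel Deletion: [giposzuve] → [giposzuv]
  result: [giposzuv]
Order 2 then 1:
  2 Final Vowel Deletion: [giposzube] → [giposzub]
  1 Stop Lenition: no change — [giposzub]
  result: [giposzub]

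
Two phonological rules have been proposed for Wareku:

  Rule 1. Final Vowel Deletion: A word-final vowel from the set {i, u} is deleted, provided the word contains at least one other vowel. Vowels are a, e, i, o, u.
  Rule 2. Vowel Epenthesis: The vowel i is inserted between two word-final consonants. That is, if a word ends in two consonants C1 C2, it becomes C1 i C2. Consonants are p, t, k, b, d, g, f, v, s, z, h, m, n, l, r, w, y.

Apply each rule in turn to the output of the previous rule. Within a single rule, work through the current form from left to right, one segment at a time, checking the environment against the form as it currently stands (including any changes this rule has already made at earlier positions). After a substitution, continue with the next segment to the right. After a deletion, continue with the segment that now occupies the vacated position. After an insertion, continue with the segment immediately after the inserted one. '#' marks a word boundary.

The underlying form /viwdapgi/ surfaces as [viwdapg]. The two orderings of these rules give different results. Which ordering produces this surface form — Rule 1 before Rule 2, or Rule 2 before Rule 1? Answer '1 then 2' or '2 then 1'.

Order 1 then 2:
  1 Final Vowel Deletion: [viwdapgi] → [viwdapg]
  2 Vowel Epenthesis: [viwdapg] → [viwdapig]
  result: [viwdapig]
Order 2 then 1:
  2 Vowel Epenthesis: no change — [viwdapgi]
  1 Final Vowel Deletion: [viwdapgi] → [viwdapg]
  result: [viwdapg]

2 then 1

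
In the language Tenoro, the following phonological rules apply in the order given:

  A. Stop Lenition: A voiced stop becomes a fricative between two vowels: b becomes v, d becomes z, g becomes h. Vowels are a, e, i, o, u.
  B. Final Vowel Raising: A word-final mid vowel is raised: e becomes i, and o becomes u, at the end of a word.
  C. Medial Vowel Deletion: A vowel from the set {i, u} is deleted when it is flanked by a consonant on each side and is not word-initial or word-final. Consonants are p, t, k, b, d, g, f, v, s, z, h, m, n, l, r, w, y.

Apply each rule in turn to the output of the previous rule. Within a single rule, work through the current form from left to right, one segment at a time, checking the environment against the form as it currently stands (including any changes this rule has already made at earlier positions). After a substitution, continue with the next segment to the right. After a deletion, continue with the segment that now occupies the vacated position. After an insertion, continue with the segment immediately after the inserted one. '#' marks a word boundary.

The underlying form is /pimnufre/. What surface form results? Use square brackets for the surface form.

[pmnfri]

A Stop Lenition: no change — [pimnufre]
B Final Vowel Raising: [pimnufre] → [pimnufri]
C Medial Vowel Deletion: [pimnufri] → [pmnfri]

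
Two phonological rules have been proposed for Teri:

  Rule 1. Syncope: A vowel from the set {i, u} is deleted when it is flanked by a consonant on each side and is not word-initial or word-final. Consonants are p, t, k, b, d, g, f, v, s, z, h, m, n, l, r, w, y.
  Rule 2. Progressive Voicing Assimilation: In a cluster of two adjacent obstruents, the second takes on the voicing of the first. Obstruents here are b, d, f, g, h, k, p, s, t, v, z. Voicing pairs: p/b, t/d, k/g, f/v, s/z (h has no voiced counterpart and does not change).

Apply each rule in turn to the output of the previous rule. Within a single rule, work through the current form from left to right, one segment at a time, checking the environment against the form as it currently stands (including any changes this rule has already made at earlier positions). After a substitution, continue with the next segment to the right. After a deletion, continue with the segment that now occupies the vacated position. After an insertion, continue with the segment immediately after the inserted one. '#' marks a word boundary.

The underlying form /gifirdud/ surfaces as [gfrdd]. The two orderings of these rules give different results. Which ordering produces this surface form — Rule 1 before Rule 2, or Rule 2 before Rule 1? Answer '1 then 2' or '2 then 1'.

Order 1 then 2:
  1 Syncope: [gifirdud] → [gfrdd]
  2 Progressive Voicing Assimilation: [gfrdd] → [gvrdd]
  result: [gvrdd]
Order 2 then 1:
  2 Progressive Voicing Assimilation: no change — [gifirdud]
  1 Syncope: [gifirdud] → [gfrdd]
  result: [gfrdd]

2 then 1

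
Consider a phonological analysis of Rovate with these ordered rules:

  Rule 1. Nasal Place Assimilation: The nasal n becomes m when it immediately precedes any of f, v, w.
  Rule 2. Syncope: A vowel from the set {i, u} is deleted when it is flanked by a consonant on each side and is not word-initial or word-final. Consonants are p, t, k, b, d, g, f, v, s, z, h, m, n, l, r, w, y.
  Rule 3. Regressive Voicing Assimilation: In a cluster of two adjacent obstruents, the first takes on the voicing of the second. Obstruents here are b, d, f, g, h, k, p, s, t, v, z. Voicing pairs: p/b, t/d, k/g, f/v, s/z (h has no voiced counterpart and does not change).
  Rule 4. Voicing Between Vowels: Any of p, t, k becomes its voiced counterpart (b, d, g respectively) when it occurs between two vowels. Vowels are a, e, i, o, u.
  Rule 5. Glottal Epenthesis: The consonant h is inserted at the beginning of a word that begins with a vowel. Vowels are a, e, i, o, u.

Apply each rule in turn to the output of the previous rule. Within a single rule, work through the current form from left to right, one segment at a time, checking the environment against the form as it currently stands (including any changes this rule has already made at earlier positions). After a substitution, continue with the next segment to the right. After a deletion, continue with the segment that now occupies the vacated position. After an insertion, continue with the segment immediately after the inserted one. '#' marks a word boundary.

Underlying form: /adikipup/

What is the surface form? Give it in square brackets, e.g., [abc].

Rule 1 Nasal Place Assimilation: no change — [adikipup]
Rule 2 Syncope: [adikipup] → [adkpp]
Rule 3 Regressive Voicing Assimilation: [adkpp] → [atkpp]
Rule 4 Voicing Between Vowels: no change — [atkpp]
Rule 5 Glottal Epenthesis: [atkpp] → [hatkpp]

[hatkpp]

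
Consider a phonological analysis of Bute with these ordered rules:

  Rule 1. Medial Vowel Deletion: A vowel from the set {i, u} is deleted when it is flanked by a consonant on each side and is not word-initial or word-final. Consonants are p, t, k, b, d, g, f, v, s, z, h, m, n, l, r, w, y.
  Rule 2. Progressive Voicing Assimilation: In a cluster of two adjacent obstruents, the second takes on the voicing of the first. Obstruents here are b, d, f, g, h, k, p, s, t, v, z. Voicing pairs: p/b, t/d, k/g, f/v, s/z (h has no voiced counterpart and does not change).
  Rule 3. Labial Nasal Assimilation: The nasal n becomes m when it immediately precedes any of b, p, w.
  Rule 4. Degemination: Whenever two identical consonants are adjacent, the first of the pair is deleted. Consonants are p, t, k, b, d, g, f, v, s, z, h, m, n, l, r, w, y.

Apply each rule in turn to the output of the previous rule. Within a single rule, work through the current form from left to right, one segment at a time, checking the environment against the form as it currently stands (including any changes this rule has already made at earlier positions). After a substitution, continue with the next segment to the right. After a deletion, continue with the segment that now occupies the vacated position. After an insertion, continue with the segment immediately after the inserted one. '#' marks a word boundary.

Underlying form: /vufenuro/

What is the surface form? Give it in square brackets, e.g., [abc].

[venro]

Rule 1 Medial Vowel Deletion: [vufenuro] → [vfenro]
Rule 2 Progressive Voicing Assimilation: [vfenro] → [vvenro]
Rule 3 Labial Nasal Assimilation: no change — [vvenro]
Rule 4 Degemination: [vvenro] → [venro]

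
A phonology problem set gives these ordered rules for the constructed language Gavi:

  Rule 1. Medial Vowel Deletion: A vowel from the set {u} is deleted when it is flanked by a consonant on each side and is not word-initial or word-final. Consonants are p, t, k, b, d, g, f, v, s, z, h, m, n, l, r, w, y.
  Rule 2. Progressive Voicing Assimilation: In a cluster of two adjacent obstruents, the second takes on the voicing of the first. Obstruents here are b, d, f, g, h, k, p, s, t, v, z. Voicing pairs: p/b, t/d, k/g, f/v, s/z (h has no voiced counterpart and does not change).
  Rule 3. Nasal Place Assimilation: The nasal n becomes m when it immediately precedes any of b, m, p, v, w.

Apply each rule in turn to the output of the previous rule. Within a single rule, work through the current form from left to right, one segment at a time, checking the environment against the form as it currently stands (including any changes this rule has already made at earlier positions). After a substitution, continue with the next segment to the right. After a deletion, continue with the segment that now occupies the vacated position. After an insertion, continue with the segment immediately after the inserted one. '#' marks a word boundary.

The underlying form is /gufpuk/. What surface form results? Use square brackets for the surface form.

Rule 1 Medial Vowel Deletion: [gufpuk] → [gfpk]
Rule 2 Progressive Voicing Assimilation: [gfpk] → [gvbg]
Rule 3 Nasal Place Assimilation: no change — [gvbg]

[gvbg]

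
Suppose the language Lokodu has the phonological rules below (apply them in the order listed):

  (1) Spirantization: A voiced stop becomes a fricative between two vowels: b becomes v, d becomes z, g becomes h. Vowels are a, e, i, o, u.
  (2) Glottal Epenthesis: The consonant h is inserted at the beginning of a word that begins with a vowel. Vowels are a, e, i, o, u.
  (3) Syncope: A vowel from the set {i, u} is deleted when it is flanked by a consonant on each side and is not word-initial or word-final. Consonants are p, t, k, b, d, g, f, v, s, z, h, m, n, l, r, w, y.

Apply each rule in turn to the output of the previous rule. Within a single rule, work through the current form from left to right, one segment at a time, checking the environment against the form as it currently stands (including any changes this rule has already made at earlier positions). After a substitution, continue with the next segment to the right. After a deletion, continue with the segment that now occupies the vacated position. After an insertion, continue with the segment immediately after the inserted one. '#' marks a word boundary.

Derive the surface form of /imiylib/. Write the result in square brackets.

[hmylb]

(1) Spirantization: no change — [imiylib]
(2) Glottal Epenthesis: [imiylib] → [himiylib]
(3) Syncope: [himiylib] → [hmylb]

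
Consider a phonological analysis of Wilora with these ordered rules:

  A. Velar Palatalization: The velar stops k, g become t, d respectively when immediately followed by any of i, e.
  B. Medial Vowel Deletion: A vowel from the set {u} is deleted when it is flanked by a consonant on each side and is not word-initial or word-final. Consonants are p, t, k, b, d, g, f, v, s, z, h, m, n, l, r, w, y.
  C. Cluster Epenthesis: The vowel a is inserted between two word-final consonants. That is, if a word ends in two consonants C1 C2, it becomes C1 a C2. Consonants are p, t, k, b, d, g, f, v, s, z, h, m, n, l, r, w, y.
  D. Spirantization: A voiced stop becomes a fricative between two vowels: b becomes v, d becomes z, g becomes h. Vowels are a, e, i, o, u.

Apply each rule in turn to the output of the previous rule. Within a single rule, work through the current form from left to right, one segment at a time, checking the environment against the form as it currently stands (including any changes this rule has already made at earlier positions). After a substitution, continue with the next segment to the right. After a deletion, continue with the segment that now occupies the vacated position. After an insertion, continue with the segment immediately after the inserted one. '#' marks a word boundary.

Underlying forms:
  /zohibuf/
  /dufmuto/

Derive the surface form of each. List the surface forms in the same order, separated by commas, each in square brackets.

[zohivaf], [dfmto]

/zohibuf/:
  A Velar Palatalization: no change — [zohibuf]
  B Medial Vowel Deletion: [zohibuf] → [zohibf]
  C Cluster Epenthesis: [zohibf] → [zohibaf]
  D Spirantization: [zohibaf] → [zohivaf]
/dufmuto/:
  A Velar Palatalization: no change — [dufmuto]
  B Medial Vowel Deletion: [dufmuto] → [dfmto]
  C Cluster Epenthesis: no change — [dfmto]
  D Spirantization: no change — [dfmto]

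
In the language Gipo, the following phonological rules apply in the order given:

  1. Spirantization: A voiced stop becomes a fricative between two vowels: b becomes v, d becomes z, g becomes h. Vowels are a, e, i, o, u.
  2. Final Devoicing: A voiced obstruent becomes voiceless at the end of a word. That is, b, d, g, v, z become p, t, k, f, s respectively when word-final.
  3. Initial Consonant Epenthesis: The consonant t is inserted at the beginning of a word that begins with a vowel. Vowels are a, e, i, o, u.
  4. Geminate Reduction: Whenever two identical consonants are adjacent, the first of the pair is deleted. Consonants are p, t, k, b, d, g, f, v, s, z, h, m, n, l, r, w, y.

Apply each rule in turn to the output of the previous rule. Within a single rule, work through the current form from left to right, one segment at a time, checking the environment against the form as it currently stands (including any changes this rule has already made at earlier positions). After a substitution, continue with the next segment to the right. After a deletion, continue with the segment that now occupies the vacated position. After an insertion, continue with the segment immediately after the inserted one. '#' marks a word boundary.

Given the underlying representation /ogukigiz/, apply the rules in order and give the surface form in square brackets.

[tohukihis]

1 Spirantization: [ogukigiz] → [ohukihiz]
2 Final Devoicing: [ohukihiz] → [ohukihis]
3 Initial Consonant Epenthesis: [ohukihis] → [tohukihis]
4 Geminate Reduction: no change — [tohukihis]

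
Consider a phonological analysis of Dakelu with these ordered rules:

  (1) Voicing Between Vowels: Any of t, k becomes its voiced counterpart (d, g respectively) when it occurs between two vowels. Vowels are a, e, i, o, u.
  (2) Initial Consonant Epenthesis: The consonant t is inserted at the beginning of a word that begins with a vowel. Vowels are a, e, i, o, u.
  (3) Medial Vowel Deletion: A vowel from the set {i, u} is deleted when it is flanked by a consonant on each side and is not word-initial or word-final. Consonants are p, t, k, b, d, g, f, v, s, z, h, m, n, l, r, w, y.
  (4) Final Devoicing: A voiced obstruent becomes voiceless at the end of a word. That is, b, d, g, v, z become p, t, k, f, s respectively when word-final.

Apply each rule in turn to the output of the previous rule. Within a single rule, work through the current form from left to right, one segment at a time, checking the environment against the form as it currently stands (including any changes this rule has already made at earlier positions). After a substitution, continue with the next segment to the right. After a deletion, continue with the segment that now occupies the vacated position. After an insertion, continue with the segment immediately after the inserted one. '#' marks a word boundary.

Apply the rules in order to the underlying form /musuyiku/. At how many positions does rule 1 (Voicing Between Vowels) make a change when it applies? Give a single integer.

1

(1) Voicing Between Vowels: [musuyiku] → [musuyigu]
(2) Initial Consonant Epenthesis: no change — [musuyigu]
(3) Medial Vowel Deletion: [musuyigu] → [msygu]
(4) Final Devoicing: no change — [msygu]
Rule 1 changed 1 position(s).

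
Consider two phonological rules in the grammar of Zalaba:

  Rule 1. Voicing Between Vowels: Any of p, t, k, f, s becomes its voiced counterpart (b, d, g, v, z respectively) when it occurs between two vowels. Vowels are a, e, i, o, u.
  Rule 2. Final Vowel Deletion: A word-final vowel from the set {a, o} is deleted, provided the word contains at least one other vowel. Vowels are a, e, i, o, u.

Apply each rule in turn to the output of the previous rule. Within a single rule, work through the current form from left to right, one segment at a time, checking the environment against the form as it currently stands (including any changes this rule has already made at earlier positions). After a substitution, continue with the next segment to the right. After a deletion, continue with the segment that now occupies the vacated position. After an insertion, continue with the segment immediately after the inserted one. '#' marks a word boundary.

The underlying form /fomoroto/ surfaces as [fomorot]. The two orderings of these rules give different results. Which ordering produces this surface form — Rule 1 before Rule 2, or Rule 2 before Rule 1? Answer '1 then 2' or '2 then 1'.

2 then 1

Order 1 then 2:
  1 Voicing Between Vowels: [fomoroto] → [fomorodo]
  2 Final Vowel Deletion: [fomorodo] → [fomorod]
  result: [fomorod]
Order 2 then 1:
  2 Final Vowel Deletion: [fomoroto] → [fomorot]
  1 Voicing Between Vowels: no change — [fomorot]
  result: [fomorot]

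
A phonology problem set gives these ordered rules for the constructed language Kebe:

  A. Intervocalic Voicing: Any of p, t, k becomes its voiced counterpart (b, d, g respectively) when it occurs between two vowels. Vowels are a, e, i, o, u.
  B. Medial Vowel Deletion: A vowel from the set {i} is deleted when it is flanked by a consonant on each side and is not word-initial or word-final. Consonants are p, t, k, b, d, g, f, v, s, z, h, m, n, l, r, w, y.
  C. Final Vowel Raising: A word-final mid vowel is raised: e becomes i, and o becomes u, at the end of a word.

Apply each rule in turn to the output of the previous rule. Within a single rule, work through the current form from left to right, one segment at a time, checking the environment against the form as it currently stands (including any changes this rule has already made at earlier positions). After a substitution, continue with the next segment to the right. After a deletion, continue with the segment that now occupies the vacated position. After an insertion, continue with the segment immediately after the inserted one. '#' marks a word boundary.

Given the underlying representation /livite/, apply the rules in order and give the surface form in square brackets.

A Intervocalic Voicing: [livite] → [livide]
B Medial Vowel Deletion: [livide] → [lvde]
C Final Vowel Raising: [lvde] → [lvdi]

[lvdi]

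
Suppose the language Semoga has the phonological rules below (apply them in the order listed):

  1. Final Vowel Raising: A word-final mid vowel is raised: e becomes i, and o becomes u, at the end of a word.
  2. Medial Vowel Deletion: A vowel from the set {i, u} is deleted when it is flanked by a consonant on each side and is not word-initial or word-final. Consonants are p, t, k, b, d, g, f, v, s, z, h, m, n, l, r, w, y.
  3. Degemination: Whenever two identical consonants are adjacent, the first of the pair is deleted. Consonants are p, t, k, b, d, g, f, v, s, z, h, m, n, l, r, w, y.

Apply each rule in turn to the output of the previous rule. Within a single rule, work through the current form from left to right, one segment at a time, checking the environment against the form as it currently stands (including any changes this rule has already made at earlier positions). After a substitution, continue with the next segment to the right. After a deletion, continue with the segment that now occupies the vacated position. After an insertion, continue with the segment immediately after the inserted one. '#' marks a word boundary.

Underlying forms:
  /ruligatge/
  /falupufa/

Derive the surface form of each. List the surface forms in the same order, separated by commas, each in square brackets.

/ruligatge/:
  1 Final Vowel Raising: [ruligatge] → [ruligatgi]
  2 Medial Vowel Deletion: [ruligatgi] → [rlgatgi]
  3 Degemination: no change — [rlgatgi]
/falupufa/:
  1 Final Vowel Raising: no change — [falupufa]
  2 Medial Vowel Deletion: [falupufa] → [falpfa]
  3 Degemination: no change — [falpfa]

[rlgatgi], [falpfa]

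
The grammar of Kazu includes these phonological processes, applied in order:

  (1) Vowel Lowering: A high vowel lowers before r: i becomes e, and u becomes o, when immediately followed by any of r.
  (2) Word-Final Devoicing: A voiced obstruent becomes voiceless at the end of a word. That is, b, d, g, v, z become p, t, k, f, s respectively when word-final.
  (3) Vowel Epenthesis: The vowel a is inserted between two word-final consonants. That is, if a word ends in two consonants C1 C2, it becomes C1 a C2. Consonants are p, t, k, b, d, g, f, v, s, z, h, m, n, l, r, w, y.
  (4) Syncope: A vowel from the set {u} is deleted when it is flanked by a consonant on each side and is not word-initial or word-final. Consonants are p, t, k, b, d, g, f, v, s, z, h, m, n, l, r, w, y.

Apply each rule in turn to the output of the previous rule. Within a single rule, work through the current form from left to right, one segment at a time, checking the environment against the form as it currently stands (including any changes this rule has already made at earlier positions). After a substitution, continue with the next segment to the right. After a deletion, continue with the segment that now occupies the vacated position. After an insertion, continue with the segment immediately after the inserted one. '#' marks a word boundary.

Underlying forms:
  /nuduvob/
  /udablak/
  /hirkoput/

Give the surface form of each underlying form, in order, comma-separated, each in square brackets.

[ndvop], [udablak], [herkopt]

/nuduvob/:
  (1) Vowel Lowering: no change — [nuduvob]
  (2) Word-Final Devoicing: [nuduvob] → [nuduvop]
  (3) Vowel Epenthesis: no change — [nuduvop]
  (4) Syncope: [nuduvop] → [ndvop]
/udablak/:
  (1) Vowel Lowering: no change — [udablak]
  (2) Word-Final Devoicing: no change — [udablak]
  (3) Vowel Epenthesis: no change — [udablak]
  (4) Syncope: no change — [udablak]
/hirkoput/:
  (1) Vowel Lowering: [hirkoput] → [herkoput]
  (2) Word-Final Devoicing: no change — [herkoput]
  (3) Vowel Epenthesis: no change — [herkoput]
  (4) Syncope: [herkoput] → [herkopt]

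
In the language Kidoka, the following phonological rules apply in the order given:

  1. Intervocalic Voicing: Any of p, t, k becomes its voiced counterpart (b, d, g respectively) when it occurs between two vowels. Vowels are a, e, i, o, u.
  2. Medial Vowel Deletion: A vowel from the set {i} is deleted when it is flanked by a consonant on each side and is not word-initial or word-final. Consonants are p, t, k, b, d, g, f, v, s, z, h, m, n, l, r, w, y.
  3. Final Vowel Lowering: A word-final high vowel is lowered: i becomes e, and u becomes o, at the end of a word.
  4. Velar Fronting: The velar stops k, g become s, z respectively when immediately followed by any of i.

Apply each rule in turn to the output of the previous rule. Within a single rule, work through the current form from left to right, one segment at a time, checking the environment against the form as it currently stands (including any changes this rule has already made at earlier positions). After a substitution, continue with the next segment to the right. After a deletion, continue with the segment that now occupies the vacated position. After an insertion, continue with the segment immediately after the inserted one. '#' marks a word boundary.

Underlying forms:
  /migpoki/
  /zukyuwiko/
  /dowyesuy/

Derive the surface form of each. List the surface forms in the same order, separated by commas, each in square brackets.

[mgpoge], [zukyuwgo], [dowyesuy]

/migpoki/:
  1 Intervocalic Voicing: [migpoki] → [migpogi]
  2 Medial Vowel Deletion: [migpogi] → [mgpogi]
  3 Final Vowel Lowering: [mgpogi] → [mgpoge]
  4 Velar Fronting: no change — [mgpoge]
/zukyuwiko/:
  1 Intervocalic Voicing: [zukyuwiko] → [zukyuwigo]
  2 Medial Vowel Deletion: [zukyuwigo] → [zukyuwgo]
  3 Final Vowel Lowering: no change — [zukyuwgo]
  4 Velar Fronting: no change — [zukyuwgo]
/dowyesuy/:
  1 Intervocalic Voicing: no change — [dowyesuy]
  2 Medial Vowel Deletion: no change — [dowyesuy]
  3 Final Vowel Lowering: no change — [dowyesuy]
  4 Velar Fronting: no change — [dowyesuy]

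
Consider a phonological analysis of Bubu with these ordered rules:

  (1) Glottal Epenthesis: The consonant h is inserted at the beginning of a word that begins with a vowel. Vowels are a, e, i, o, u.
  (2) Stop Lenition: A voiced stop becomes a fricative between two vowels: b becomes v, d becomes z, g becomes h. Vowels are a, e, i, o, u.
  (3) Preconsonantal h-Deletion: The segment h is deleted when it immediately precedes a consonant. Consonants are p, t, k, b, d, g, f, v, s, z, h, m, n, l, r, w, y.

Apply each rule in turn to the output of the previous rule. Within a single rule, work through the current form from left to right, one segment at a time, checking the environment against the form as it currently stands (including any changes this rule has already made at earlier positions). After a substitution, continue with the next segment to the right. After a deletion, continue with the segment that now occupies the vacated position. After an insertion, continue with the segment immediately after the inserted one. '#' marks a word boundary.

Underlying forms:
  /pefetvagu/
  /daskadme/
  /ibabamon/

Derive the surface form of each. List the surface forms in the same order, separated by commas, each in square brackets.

/pefetvagu/:
  (1) Glottal Epenthesis: no change — [pefetvagu]
  (2) Stop Lenition: [pefetvagu] → [pefetvahu]
  (3) Preconsonantal h-Deletion: no change — [pefetvahu]
/daskadme/:
  (1) Glottal Epenthesis: no change — [daskadme]
  (2) Stop Lenition: no change — [daskadme]
  (3) Preconsonantal h-Deletion: no change — [daskadme]
/ibabamon/:
  (1) Glottal Epenthesis: [ibabamon] → [hibabamon]
  (2) Stop Lenition: [hibabamon] → [hivavamon]
  (3) Preconsonantal h-Deletion: no change — [hivavamon]

[pefetvahu], [daskadme], [hivavamon]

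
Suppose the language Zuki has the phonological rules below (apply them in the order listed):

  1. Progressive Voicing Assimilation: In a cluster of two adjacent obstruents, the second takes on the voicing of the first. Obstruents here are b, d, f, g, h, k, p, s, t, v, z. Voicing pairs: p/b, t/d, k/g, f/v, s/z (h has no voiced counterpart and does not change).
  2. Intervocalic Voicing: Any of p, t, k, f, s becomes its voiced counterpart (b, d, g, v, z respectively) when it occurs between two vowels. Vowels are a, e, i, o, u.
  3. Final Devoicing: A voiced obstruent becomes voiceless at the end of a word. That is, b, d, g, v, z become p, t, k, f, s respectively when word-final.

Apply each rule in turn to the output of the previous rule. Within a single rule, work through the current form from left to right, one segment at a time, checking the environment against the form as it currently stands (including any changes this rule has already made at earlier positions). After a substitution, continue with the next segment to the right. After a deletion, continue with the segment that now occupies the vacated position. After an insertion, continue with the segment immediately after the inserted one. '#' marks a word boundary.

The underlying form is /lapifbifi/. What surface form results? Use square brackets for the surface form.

[labifpivi]

1 Progressive Voicing Assimilation: [lapifbifi] → [lapifpifi]
2 Intervocalic Voicing: [lapifpifi] → [labifpivi]
3 Final Devoicing: no change — [labifpivi]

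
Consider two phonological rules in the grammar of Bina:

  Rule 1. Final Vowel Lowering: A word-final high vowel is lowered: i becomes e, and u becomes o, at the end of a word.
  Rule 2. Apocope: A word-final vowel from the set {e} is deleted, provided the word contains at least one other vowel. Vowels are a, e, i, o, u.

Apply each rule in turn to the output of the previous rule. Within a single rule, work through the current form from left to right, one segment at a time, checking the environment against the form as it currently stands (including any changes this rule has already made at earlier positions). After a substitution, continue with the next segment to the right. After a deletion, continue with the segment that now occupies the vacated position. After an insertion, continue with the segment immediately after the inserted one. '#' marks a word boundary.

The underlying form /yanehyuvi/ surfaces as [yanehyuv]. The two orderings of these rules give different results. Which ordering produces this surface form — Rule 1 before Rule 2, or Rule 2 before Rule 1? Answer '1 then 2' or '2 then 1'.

Order 1 then 2:
  1 Final Vowel Lowering: [yanehyuvi] → [yanehyuve]
  2 Apocope: [yanehyuve] → [yanehyuv]
  result: [yanehyuv]
Order 2 then 1:
  2 Apocope: no change — [yanehyuvi]
  1 Final Vowel Lowering: [yanehyuvi] → [yanehyuve]
  result: [yanehyuve]

1 then 2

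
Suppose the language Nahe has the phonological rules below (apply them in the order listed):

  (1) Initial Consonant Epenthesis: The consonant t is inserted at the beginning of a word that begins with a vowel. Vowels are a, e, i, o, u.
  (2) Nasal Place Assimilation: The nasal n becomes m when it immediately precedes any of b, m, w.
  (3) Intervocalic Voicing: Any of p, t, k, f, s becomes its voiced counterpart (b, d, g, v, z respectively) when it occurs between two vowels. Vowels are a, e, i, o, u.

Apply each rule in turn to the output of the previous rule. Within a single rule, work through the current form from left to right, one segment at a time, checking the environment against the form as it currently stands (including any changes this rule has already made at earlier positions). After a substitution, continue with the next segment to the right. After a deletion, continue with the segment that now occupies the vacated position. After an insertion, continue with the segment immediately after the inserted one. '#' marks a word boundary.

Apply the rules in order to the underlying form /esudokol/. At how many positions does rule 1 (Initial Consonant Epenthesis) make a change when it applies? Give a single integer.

(1) Initial Consonant Epenthesis: [esudokol] → [tesudokol]
(2) Nasal Place Assimilation: no change — [tesudokol]
(3) Intervocalic Voicing: [tesudokol] → [tezudogol]
Rule 1 changed 1 position(s).

1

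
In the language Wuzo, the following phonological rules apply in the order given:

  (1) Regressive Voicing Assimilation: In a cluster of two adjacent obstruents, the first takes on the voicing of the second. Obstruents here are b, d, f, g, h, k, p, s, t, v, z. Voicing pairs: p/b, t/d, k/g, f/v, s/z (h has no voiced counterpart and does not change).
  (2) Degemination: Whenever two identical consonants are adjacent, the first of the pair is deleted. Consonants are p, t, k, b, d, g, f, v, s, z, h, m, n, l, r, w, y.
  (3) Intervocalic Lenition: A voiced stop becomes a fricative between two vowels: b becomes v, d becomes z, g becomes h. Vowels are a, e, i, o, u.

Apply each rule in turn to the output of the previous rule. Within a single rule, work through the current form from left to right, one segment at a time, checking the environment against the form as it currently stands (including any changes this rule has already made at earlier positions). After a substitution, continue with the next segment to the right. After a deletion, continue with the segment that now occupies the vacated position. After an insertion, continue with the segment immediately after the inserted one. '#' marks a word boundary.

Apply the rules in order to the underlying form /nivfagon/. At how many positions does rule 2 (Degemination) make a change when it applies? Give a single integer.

(1) Regressive Voicing Assimilation: [nivfagon] → [niffagon]
(2) Degemination: [niffagon] → [nifagon]
(3) Intervocalic Lenition: [nifagon] → [nifahon]
Rule 2 changed 1 position(s).

1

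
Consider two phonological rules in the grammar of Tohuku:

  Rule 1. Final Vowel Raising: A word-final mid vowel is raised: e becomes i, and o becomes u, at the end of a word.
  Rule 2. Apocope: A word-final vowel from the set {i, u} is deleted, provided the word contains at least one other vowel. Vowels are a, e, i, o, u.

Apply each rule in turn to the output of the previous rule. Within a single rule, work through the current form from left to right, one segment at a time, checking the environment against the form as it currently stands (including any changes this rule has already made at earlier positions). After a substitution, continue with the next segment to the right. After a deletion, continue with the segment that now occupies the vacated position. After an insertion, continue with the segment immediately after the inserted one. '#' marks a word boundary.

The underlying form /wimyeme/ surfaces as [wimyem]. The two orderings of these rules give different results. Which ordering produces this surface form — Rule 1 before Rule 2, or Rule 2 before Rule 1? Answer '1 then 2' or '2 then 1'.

1 then 2

Order 1 then 2:
  1 Final Vowel Raising: [wimyeme] → [wimyemi]
  2 Apocope: [wimyemi] → [wimyem]
  result: [wimyem]
Order 2 then 1:
  2 Apocope: no change — [wimyeme]
  1 Final Vowel Raising: [wimyeme] → [wimyemi]
  result: [wimyemi]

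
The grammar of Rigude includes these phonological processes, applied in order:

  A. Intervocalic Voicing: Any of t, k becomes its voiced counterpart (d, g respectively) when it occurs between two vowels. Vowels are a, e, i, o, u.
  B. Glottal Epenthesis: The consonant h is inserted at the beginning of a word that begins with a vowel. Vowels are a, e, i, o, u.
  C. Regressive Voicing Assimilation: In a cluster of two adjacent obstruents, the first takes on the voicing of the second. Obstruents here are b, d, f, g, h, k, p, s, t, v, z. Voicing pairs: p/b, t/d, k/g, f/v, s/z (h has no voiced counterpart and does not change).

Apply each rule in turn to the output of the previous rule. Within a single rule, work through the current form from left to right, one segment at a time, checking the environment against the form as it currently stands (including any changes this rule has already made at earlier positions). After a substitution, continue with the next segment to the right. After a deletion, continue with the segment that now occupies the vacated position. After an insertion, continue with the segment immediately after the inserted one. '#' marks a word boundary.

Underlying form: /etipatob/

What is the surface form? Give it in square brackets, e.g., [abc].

[hedipadob]

A Intervocalic Voicing: [etipatob] → [edipadob]
B Glottal Epenthesis: [edipadob] → [hedipadob]
C Regressive Voicing Assimilation: no change — [hedipadob]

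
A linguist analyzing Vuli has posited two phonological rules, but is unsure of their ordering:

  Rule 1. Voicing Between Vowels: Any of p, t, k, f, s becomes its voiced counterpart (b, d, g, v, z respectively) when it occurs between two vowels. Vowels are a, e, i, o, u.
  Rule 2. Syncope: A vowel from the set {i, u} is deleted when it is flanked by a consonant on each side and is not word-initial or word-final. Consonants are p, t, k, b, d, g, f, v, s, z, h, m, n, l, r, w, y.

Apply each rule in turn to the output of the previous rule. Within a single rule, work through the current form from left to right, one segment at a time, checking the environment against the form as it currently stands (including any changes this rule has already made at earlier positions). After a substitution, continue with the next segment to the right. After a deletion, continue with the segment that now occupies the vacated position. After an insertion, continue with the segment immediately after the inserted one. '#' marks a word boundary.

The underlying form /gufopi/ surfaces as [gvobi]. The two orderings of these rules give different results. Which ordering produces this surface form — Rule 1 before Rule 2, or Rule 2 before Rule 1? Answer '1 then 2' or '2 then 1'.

Order 1 then 2:
  1 Voicing Between Vowels: [gufopi] → [guvobi]
  2 Syncope: [guvobi] → [gvobi]
  result: [gvobi]
Order 2 then 1:
  2 Syncope: [gufopi] → [gfopi]
  1 Voicing Between Vowels: [gfopi] → [gfobi]
  result: [gfobi]

1 then 2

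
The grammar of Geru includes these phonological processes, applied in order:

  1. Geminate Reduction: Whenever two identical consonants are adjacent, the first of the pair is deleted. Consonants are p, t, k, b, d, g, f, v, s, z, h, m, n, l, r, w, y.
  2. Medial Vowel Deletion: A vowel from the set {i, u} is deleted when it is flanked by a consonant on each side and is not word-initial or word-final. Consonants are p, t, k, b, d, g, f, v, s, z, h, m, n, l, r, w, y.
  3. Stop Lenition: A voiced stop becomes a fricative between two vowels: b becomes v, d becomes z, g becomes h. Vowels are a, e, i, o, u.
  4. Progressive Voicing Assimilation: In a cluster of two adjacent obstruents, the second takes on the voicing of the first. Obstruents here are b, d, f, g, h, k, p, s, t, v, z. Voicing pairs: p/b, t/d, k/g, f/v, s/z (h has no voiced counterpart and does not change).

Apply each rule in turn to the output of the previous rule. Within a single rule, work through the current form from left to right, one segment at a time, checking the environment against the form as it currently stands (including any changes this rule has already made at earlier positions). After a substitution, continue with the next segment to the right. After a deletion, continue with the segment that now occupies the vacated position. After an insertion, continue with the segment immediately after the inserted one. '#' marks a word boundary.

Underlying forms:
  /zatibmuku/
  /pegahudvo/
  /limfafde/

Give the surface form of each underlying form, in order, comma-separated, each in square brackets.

/zatibmuku/:
  1 Geminate Reduction: no change — [zatibmuku]
  2 Medial Vowel Deletion: [zatibmuku] → [zatbmku]
  3 Stop Lenition: no change — [zatbmku]
  4 Progressive Voicing Assimilation: [zatbmku] → [zatpmku]
/pegahudvo/:
  1 Geminate Reduction: no change — [pegahudvo]
  2 Medial Vowel Deletion: [pegahudvo] → [pegahdvo]
  3 Stop Lenition: [pegahdvo] → [pehahdvo]
  4 Progressive Voicing Assimilation: [pehahdvo] → [pehahtfo]
/limfafde/:
  1 Geminate Reduction: no change — [limfafde]
  2 Medial Vowel Deletion: [limfafde] → [lmfafde]
  3 Stop Lenition: no change — [lmfafde]
  4 Progressive Voicing Assimilation: [lmfafde] → [lmfafte]

[zatpmku], [pehahtfo], [lmfafte]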